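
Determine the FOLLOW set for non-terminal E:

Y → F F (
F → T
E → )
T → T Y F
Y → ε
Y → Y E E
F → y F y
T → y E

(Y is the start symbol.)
In Y → Y E E: E is followed by E, add FIRST(E) \ {ε} = { ')' }
In Y → Y E E: E is at the end, add FOLLOW(Y)
In T → y E: E is at the end, add FOLLOW(T)

The FOLLOW sets referred to above (computed the same way, to a fixed point):
  FOLLOW(Y) = { $, ')', 'y' }
  FOLLOW(T) = { '(', ')', 'y' }

Taking the union: FOLLOW(E) = { $, '(', ')', 'y' }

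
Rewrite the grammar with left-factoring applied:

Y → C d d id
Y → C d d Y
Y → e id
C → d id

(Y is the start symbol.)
Y → C d d Y'
Y' → id
Y' → Y
Y → e id
C → d id

Left-factoring transforms A → αβ₁ | αβ₂ into A → αA' and A' → β₁ | β₂
(α is the longest common prefix among the alternatives). Repeat until
no nonterminal has two alternatives with a common prefix.

Round 1: Y has alternatives sharing prefix 'C d d'. Introduce Y': Y → C d d Y'
  Add: Y' → id
  Add: Y' → Y

No remaining common prefixes — done.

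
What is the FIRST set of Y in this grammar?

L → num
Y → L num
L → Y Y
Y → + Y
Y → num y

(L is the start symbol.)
To compute FIRST(Y), examine every production with Y on the left-hand side, reading each right-hand side left to right until a non-nullable symbol is reached.

FIRST sets of the other non-terminals involved (by the same procedure, iterated to a fixed point):
  FIRST(L) = { '+', 'num' }

From Y → L num:
  - L is a non-terminal: add FIRST(L) \ {ε} = { '+', 'num' }
    L is not nullable, so stop
From Y → + Y:
  - '+' is a terminal: add '+' and stop
From Y → num y:
  - num is a terminal: add 'num' and stop

Collecting: FIRST(Y) = { '+', 'num' }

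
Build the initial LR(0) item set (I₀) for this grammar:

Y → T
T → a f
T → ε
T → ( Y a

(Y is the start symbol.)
{ [T → . ( Y a], [T → . a f], [T → .], [Y → . T], [Y' → . Y] }

First, augment the grammar with Y' → Y
I₀ = CLOSURE({ [Y' → . Y] }):
  [Y' → . Y] has the dot before Y: add [Y → . T]
  [Y → . T] has the dot before T: add [T → . a f], [T → .], [T → . ( Y a]
No further items can be added.

I₀ = { [T → . ( Y a], [T → . a f], [T → .], [Y → . T], [Y' → . Y] }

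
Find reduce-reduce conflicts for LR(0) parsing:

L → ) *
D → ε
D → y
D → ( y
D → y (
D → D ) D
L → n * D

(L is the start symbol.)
Augment with L' → L and build the canonical LR(0) collection (I0 = CLOSURE({[L' → . L]}), then GOTO on every symbol after a dot until no new states appear). It has 13 states:
  I0: { [L → . ) *], [L → . n * D], [L' → . L] }  — shift
  I1: { [L → ) . *] }  — shift
  I2: { [L' → L .] }  — accept
  I3: { [L → n . * D] }  — shift
  I4: { [D → . ( y], [D → . D ) D], [D → . y (], [D → . y], [D → .], [L → n * . D] }  — shift, reduce
  I5: { [D → ( . y] }  — shift
  I6: { [D → D . ) D], [L → n * D .] }  — shift, reduce
  I7: { [D → y . (], [D → y .] }  — shift, reduce
  I8: { [D → y ( .] }  — reduce
  I9: { [D → . ( y], [D → . D ) D], [D → . y (], [D → . y], [D → .], [D → D ) . D] }  — shift, reduce
  I10: { [D → D ) D .], [D → D . ) D] }  — shift, reduce
  I11: { [D → ( y .] }  — reduce
  I12: { [L → ) * .] }  — reduce

No state contains more than one complete item.

Answer: No reduce-reduce conflicts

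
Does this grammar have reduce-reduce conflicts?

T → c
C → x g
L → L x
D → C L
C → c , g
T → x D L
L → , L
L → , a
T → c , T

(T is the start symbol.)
No reduce-reduce conflicts

Augment with T' → T and build the canonical LR(0) collection (I0 = CLOSURE({[T' → . T]}), then GOTO on every symbol after a dot until no new states appear). It has 19 states:
  I0: { [T → . c , T], [T → . c], [T → . x D L], [T' → . T] }  — shift
  I1: { [T' → T .] }  — accept
  I2: { [T → c . , T], [T → c .] }  — shift, reduce
  I3: { [C → . c , g], [C → . x g], [D → . C L], [T → x . D L] }  — shift
  I4: { [D → C . L], [L → . , L], [L → . , a], [L → . L x] }  — shift
  I5: { [L → . , L], [L → . , a], [L → . L x], [T → x D . L] }  — shift
  I6: { [C → c . , g] }  — shift
  I7: { [C → x . g] }  — shift
  I8: { [C → x g .] }  — reduce
  I9: { [C → c , . g] }  — shift
  I10: { [C → c , g .] }  — reduce
  I11: { [L → , . L], [L → , . a], [L → . , L], [L → . , a], [L → . L x] }  — shift
  I12: { [L → L . x], [T → x D L .] }  — shift, reduce
  I13: { [L → L x .] }  — reduce
  I14: { [L → , L .], [L → L . x] }  — shift, reduce
  I15: { [L → , a .] }  — reduce
  I16: { [D → C L .], [L → L . x] }  — shift, reduce
  I17: { [T → . c , T], [T → . c], [T → . x D L], [T → c , . T] }  — shift
  I18: { [T → c , T .] }  — reduce

No state contains more than one complete item.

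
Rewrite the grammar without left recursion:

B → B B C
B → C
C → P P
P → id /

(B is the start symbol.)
B → C B'
B' → B C B'
B' → ε
C → P P
P → id /

B is directly left-recursive. The standard transformation for
  A → A α₁ | ... | A α_m | β₁ | ... | β_n
is
  A  → β₁ A' | ... | β_n A'
  A' → α₁ A' | ... | α_m A' | ε

B → C becomes B → C B'
B → B B C becomes B' → B C B'
Add B' → ε

Productions for other non-terminals are unchanged:
  C → P P
  P → id /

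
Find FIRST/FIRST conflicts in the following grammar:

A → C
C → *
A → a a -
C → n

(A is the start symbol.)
No FIRST/FIRST conflicts.

A FIRST/FIRST conflict occurs when two productions N → α and N → β for the same non-terminal have FIRST(α) ∩ FIRST(β) ≠ ∅ (with ε ∈ FIRST of a nullable right-hand side, so two nullable alternatives also conflict).

FIRST sets of the non-terminals at (or reachable through a nullable prefix from) the front of some alternative:
  FIRST(C) = { '*', 'n' }

Productions for A:
  A → C: FIRST = { '*', 'n' }
  A → a a -: FIRST = { 'a' }
Productions for C:
  C → *: FIRST = { '*' }
  C → n: FIRST = { 'n' }

All alternatives of each non-terminal have pairwise disjoint FIRST sets.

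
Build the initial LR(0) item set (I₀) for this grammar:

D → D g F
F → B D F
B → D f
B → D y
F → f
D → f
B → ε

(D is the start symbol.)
First, augment the grammar with D' → D
I₀ = CLOSURE({ [D' → . D] }):
  [D' → . D] has the dot before D: add [D → . D g F], [D → . f]
No further items can be added.

I₀ = { [D → . D g F], [D → . f], [D' → . D] }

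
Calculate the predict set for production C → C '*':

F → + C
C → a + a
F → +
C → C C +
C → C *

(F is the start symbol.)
{ 'a' }

PREDICT(C → C '*') = (FIRST(RHS) \ {ε}) ∪ (FOLLOW(C) if ε ∈ FIRST(RHS), i.e. RHS ⇒* ε)
FIRST(C) = { 'a' }
FIRST(C '*') = { 'a' }
ε ∉ FIRST(C '*'), so FOLLOW(C) is not added.
PREDICT(C → C '*') = { 'a' }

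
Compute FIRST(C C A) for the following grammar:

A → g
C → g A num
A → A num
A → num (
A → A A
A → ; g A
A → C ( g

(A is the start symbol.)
{ 'g' }

FIRST sets of the non-terminals involved (from the grammar, by fixed-point iteration):
  FIRST(C) = { 'g' }

To compute FIRST(C C A), process the symbols left to right:
Symbol C is a non-terminal. Add FIRST(C) \ {ε} = { 'g' }
C is not nullable (ε ∉ FIRST(C)), so stop here.
FIRST(C C A) = { 'g' }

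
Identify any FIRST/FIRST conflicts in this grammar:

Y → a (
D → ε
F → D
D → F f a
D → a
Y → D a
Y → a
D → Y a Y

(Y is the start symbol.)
FIRST sets of the non-terminals at (or reachable through a nullable prefix from) the front of some alternative:
  FIRST(D) = { 'a', 'f', ε }
  FIRST(F) = { 'a', 'f', ε }
  FIRST(Y) = { 'a', 'f' }

Productions for Y:
  Y → a (: FIRST = { 'a' }
  Y → D a: FIRST = { 'a', 'f' }
  Y → a: FIRST = { 'a' }
Productions for D:
  D → ε: FIRST = { ε }
  D → F f a: FIRST = { 'a', 'f' }
  D → a: FIRST = { 'a' }
  D → Y a Y: FIRST = { 'a', 'f' }
F has only one production, so no FIRST/FIRST conflict is possible there.

Conflict for Y: Y → a ( and Y → D a
  Overlap: { 'a' }
Conflict for Y: Y → a ( and Y → a
  Overlap: { 'a' }
Conflict for Y: Y → D a and Y → a
  Overlap: { 'a' }
Conflict for D: D → F f a and D → a
  Overlap: { 'a' }
Conflict for D: D → F f a and D → Y a Y
  Overlap: { 'a', 'f' }
Conflict for D: D → a and D → Y a Y
  Overlap: { 'a' }

Answer: Yes. Y → a '(' / Y → D a on { 'a' }; Y → a '(' / Y → a on { 'a' }; Y → D a / Y → a on { 'a' }; D → F f a / D → a on { 'a' }; D → F f a / D → Y a Y on { 'a', 'f' }; D → a / D → Y a Y on { 'a' }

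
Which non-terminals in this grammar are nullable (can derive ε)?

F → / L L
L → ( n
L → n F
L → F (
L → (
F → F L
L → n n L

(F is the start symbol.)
There are no ε-productions, so no non-terminal can derive ε.
No non-terminals are nullable.

Answer: None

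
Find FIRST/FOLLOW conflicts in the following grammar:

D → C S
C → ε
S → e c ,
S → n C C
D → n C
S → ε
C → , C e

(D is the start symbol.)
Yes. C → ',' C e with FOLLOW(C) on { ',' }

Nullable non-terminals: C, D, S.
FIRST sets used below: FIRST(C) = { ',', ε }, FIRST(S) = { 'e', 'n', ε }

C: nullable alternative(s) C → ε; FOLLOW(C) = { $, ',', 'e', 'n' }
  C → ε: FIRST \ {ε} = { } — this is the only nullable alternative, skip
  C → , C e: FIRST \ {ε} = { ',' } — overlaps FOLLOW(C) on { ',' }: CONFLICT

D: nullable alternative(s) D → C S; FOLLOW(D) = { $ }
  D → C S: FIRST \ {ε} = { ',', 'e', 'n' } — this is the only nullable alternative, skip
  D → n C: FIRST \ {ε} = { 'n' } — disjoint from FOLLOW(D)

S: nullable alternative(s) S → ε; FOLLOW(S) = { $ }
  S → e c ,: FIRST \ {ε} = { 'e' } — disjoint from FOLLOW(S)
  S → n C C: FIRST \ {ε} = { 'n' } — disjoint from FOLLOW(S)
  S → ε: FIRST \ {ε} = { } — this is the only nullable alternative, skip

So the grammar has 1 FIRST/FOLLOW conflict (marked CONFLICT above).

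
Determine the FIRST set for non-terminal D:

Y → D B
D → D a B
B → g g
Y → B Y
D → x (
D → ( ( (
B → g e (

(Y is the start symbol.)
{ '(', 'x' }

To compute FIRST(D), examine every production with D on the left-hand side, reading each right-hand side left to right until a non-nullable symbol is reached.

From D → D a B:
  - D is the symbol being defined: contributes nothing new
    D is not nullable, so stop
From D → x (:
  - x is a terminal: add 'x' and stop
From D → ( ( (:
  - '(' is a terminal: add '(' and stop

Collecting: FIRST(D) = { '(', 'x' }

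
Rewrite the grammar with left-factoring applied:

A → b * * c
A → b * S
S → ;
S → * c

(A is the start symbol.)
A → b * A'
A' → * c
A' → S
S → ;
S → * c

Left-factoring transforms A → αβ₁ | αβ₂ into A → αA' and A' → β₁ | β₂
(α is the longest common prefix among the alternatives). Repeat until
no nonterminal has two alternatives with a common prefix.

Round 1: A has alternatives sharing prefix 'b *'. Introduce A': A → b * A'
  Add: A' → * c
  Add: A' → S

No remaining common prefixes — done.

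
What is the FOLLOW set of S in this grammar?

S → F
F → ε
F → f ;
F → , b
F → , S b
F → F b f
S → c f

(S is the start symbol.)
S is the start symbol, so $ ∈ FOLLOW(S).
In F → , S b: S is followed by b, add FIRST(b) \ {ε} = { 'b' }

Taking the union: FOLLOW(S) = { $, 'b' }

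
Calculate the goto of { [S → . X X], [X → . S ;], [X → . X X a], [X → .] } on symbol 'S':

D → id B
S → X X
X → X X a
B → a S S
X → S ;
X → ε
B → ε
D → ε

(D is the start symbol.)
GOTO(I, 'S') = CLOSURE({ [A → αX.β] : [A → α.Xβ] ∈ I, X = 'S' })

Items with dot before 'S', with the dot advanced:
  [X → . S ;] → [X → S . ;]
Closure adds nothing (no advanced item has the dot before a non-terminal).

GOTO = { [X → S . ;] }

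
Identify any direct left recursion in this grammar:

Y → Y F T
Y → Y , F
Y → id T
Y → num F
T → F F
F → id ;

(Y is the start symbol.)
Yes, Y is left-recursive

Direct left recursion occurs when N → N α for some non-terminal N (the right-hand side begins with the left-hand side itself).

Y → Y F T: LEFT RECURSIVE (starts with Y)
Y → Y , F: LEFT RECURSIVE (starts with Y)
Y → id T: starts with id
Y → num F: starts with num
T → F F: starts with F
F → id ;: starts with id

The grammar has direct left recursion on: Y.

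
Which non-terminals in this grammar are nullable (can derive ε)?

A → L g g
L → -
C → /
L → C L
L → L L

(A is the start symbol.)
None

A non-terminal is nullable if it can derive ε (the empty string): either it has an ε-production, or it has a production whose right-hand side consists entirely of nullable non-terminals.

There are no ε-productions, so no non-terminal can derive ε.
No non-terminals are nullable.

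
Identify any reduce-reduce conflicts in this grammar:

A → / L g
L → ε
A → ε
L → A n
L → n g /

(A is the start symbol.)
A reduce-reduce conflict occurs when an LR(0) state has two complete items [A → α .] and [B → β .] — both call for a reduction, and with no lookahead the parser cannot choose between them.

Augment with A' → A and build the canonical LR(0) collection (I0 = CLOSURE({[A' → . A]}), then GOTO on every symbol after a dot until no new states appear). It has 10 states:
  I0: { [A → . / L g], [A → .], [A' → . A] }  — shift, reduce
  I1: { [A → . / L g], [A → .], [A → / . L g], [L → . A n], [L → . n g /], [L → .] }  — shift, 2 reduces
  I2: { [A' → A .] }  — accept
  I3: { [L → A . n] }  — shift
  I4: { [A → / L . g] }  — shift
  I5: { [L → n . g /] }  — shift
  I6: { [L → n g . /] }  — shift
  I7: { [L → n g / .] }  — reduce
  I8: { [A → / L g .] }  — reduce
  I9: { [L → A n .] }  — reduce

I1 contains complete items [A → .], [L → .] — reduce-reduce conflict.

Answer: Yes — I1: [A → .] vs [L → .]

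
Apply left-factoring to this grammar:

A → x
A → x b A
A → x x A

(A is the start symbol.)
Left-factoring transforms A → αβ₁ | αβ₂ into A → αA' and A' → β₁ | β₂
(α is the longest common prefix among the alternatives). Repeat until
no nonterminal has two alternatives with a common prefix.

Round 1: A has alternatives sharing prefix 'x'. Introduce A': A → x A'
  Add: A' → ε
  Add: A' → b A
  Add: A' → x A

No remaining common prefixes — done.

Resulting grammar:
A → x A'
A' → ε
A' → b A
A' → x A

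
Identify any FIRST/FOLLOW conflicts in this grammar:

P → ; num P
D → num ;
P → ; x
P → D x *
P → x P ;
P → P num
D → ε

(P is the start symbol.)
No FIRST/FOLLOW conflicts.

A FIRST/FOLLOW conflict occurs when a non-terminal N has a nullable alternative N → β (β ⇒* ε) and another alternative N → α with FIRST(α) ∩ FOLLOW(N) ≠ ∅: on such a lookahead the parser cannot decide between expanding α and letting N vanish via β.

Nullable non-terminals: D.

D: nullable alternative(s) D → ε; FOLLOW(D) = { 'x' }
  D → num ;: FIRST \ {ε} = { 'num' } — disjoint from FOLLOW(D)
  D → ε: FIRST \ {ε} = { } — this is the only nullable alternative, skip

P has no nullable alternative, so no FIRST/FOLLOW check is needed there.

No FIRST/FOLLOW conflicts found.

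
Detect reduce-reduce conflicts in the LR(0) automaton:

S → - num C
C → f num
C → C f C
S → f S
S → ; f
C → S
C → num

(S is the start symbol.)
A reduce-reduce conflict occurs when an LR(0) state has two complete items [A → α .] and [B → β .] — both call for a reduction, and with no lookahead the parser cannot choose between them.

Augment with S' → S and build the canonical LR(0) collection (I0 = CLOSURE({[S' → . S]}), then GOTO on every symbol after a dot until no new states appear). It has 15 states:
  I0: { [S → . - num C], [S → . ; f], [S → . f S], [S' → . S] }  — shift
  I1: { [S → - . num C] }  — shift
  I2: { [S → ; . f] }  — shift
  I3: { [S' → S .] }  — accept
  I4: { [S → . - num C], [S → . ; f], [S → . f S], [S → f . S] }  — shift
  I5: { [S → f S .] }  — reduce
  I6: { [S → ; f .] }  — reduce
  I7: { [C → . C f C], [C → . S], [C → . f num], [C → . num], [S → - num . C], [S → . - num C], [S → . ; f], [S → . f S] }  — shift
  I8: { [C → C . f C], [S → - num C .] }  — shift, reduce
  I9: { [C → S .] }  — reduce
  I10: { [C → f . num], [S → . - num C], [S → . ; f], [S → . f S], [S → f . S] }  — shift
  I11: { [C → num .] }  — reduce
  I12: { [C → f num .] }  — reduce
  I13: { [C → . C f C], [C → . S], [C → . f num], [C → . num], [C → C f . C], [S → . - num C], [S → . ; f], [S → . f S] }  — shift
  I14: { [C → C . f C], [C → C f C .] }  — shift, reduce

No state contains more than one complete item.

Answer: No reduce-reduce conflicts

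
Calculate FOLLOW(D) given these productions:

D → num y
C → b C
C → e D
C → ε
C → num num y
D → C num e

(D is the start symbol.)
{ $, 'num' }

D is the start symbol, so $ ∈ FOLLOW(D).
In C → e D: D is at the end, add FOLLOW(C)

The FOLLOW sets referred to above (computed the same way, to a fixed point):
  FOLLOW(C) = { 'num' }

Taking the union: FOLLOW(D) = { $, 'num' }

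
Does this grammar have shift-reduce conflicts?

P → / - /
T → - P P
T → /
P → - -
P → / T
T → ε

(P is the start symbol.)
Augment with P' → P and build the canonical LR(0) collection (I0 = CLOSURE({[P' → . P]}), then GOTO on every symbol after a dot until no new states appear). It has 11 states:
  I0: { [P → . - -], [P → . / - /], [P → . / T], [P' → . P] }  — shift
  I1: { [P → - . -] }  — shift
  I2: { [P → / . - /], [P → / . T], [T → . - P P], [T → . /], [T → .] }  — shift, reduce
  I3: { [P' → P .] }  — accept
  I4: { [P → . - -], [P → . / - /], [P → . / T], [P → / - . /], [T → - . P P] }  — shift
  I5: { [T → / .] }  — reduce
  I6: { [P → / T .] }  — reduce
  I7: { [P → / - / .], [P → / . - /], [P → / . T], [T → . - P P], [T → . /], [T → .] }  — shift, 2 reduces
  I8: { [P → . - -], [P → . / - /], [P → . / T], [T → - P . P] }  — shift
  I9: { [T → - P P .] }  — reduce
  I10: { [P → - - .] }  — reduce

I2 contains reduce item [T → .] and shift items [P → / . - /], [T → . - P P], [T → . /] — shift-reduce conflict.
I7 contains reduce items [P → / - / .], [T → .] and shift items [P → / . - /], [T → . - P P], [T → . /] — shift-reduce conflict.

Answer: Yes — I2: [T → .] vs [P → / . - /]; I7: [P → / - / .] vs [P → / . - /]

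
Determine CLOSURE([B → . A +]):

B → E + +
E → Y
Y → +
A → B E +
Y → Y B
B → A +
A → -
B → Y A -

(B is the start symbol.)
{ [A → . -], [A → . B E +], [B → . A +], [B → . E + +], [B → . Y A -], [E → . Y], [Y → . +], [Y → . Y B] }

To compute CLOSURE, for each item [A → α.Bβ] where B is a non-terminal, add [B → .γ] for all productions B → γ; repeat for the newly added items until nothing changes.

Start with: [B → . A +]
  [B → . A +] has the dot before A: add [A → . B E +], [A → . -]
  [A → . B E +] has the dot before B: add [B → . E + +], [B → . Y A -]
  [B → . E + +] has the dot before E: add [E → . Y]
  [B → . Y A -] has the dot before Y: add [Y → . +], [Y → . Y B]
No further items can be added.

CLOSURE = { [A → . -], [A → . B E +], [B → . A +], [B → . E + +], [B → . Y A -], [E → . Y], [Y → . +], [Y → . Y B] }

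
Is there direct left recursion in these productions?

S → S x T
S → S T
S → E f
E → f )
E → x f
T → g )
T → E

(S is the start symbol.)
Direct left recursion occurs when N → N α for some non-terminal N (the right-hand side begins with the left-hand side itself).

S → S x T: LEFT RECURSIVE (starts with S)
S → S T: LEFT RECURSIVE (starts with S)
S → E f: starts with E
E → f ): starts with f
E → x f: starts with x
T → g ): starts with g
T → E: starts with E

The grammar has direct left recursion on: S.

Answer: Yes, S is left-recursive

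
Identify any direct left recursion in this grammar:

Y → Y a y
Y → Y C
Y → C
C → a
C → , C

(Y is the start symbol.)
Direct left recursion occurs when N → N α for some non-terminal N (the right-hand side begins with the left-hand side itself).

Y → Y a y: LEFT RECURSIVE (starts with Y)
Y → Y C: LEFT RECURSIVE (starts with Y)
Y → C: starts with C
C → a: starts with a
C → , C: starts with ','

The grammar has direct left recursion on: Y.

Answer: Yes, Y is left-recursive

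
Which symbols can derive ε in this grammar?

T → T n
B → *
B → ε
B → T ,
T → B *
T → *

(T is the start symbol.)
A non-terminal is nullable if it can derive ε (the empty string): either it has an ε-production, or it has a production whose right-hand side consists entirely of nullable non-terminals.

ε-productions: B → ε
So B is immediately nullable.
No further non-terminal can be added: every production for the remaining non-terminals contains a terminal or a non-nullable non-terminal.
Nullable = { 'B' }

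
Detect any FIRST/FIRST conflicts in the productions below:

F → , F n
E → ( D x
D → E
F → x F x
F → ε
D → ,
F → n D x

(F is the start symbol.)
No FIRST/FIRST conflicts.

A FIRST/FIRST conflict occurs when two productions N → α and N → β for the same non-terminal have FIRST(α) ∩ FIRST(β) ≠ ∅ (with ε ∈ FIRST of a nullable right-hand side, so two nullable alternatives also conflict).

FIRST sets of the non-terminals at (or reachable through a nullable prefix from) the front of some alternative:
  FIRST(E) = { '(' }

Productions for F:
  F → , F n: FIRST = { ',' }
  F → x F x: FIRST = { 'x' }
  F → ε: FIRST = { ε }
  F → n D x: FIRST = { 'n' }
Productions for D:
  D → E: FIRST = { '(' }
  D → ,: FIRST = { ',' }
E has only one production, so no FIRST/FIRST conflict is possible there.

All alternatives of each non-terminal have pairwise disjoint FIRST sets.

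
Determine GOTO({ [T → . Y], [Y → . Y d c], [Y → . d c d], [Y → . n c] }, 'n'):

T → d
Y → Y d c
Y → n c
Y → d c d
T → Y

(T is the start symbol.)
GOTO(I, 'n') = CLOSURE({ [A → αX.β] : [A → α.Xβ] ∈ I, X = 'n' })

Items with dot before 'n', with the dot advanced:
  [Y → . n c] → [Y → n . c]
Closure adds nothing (no advanced item has the dot before a non-terminal).

GOTO = { [Y → n . c] }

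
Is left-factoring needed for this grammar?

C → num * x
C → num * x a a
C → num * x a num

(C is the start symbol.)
Left-factoring is needed when two productions for the same non-terminal
share a common prefix on the right-hand side.

Productions for C:
  C → num * x
  C → num * x a a
  C → num * x a num

Found common prefix 'num * x' in productions for C

Answer: Yes, C has productions with common prefix 'num * x'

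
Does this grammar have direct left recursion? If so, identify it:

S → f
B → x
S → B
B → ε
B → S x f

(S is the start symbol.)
Direct left recursion occurs when N → N α for some non-terminal N (the right-hand side begins with the left-hand side itself).

S → f: starts with f
B → x: starts with x
S → B: starts with B
B → ε: starts with ε
B → S x f: starts with S

No direct left recursion found.

Answer: No direct left recursion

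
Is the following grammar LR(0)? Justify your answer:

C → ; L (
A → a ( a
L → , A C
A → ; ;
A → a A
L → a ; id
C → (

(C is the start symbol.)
Yes, the grammar is LR(0)

A grammar is LR(0) if no state in the canonical LR(0) collection has:
  - both a shift item (dot before a terminal) and a complete item (shift-reduce conflict), or
  - two or more complete items (reduce-reduce conflict; the accept item [C' → C .] counts as a complete item here).

Augment with C' → C and build the canonical LR(0) collection (I0 = CLOSURE({[C' → . C]}), then GOTO on every symbol after a dot until no new states appear). It has 18 states:
  I0: { [C → . (], [C → . ; L (], [C' → . C] }  — shift
  I1: { [C → ( .] }  — reduce
  I2: { [C → ; . L (], [L → . , A C], [L → . a ; id] }  — shift
  I3: { [C' → C .] }  — accept
  I4: { [A → . ; ;], [A → . a ( a], [A → . a A], [L → , . A C] }  — shift
  I5: { [C → ; L . (] }  — shift
  I6: { [L → a . ; id] }  — shift
  I7: { [L → a ; . id] }  — shift
  I8: { [L → a ; id .] }  — reduce
  I9: { [C → ; L ( .] }  — reduce
  I10: { [A → ; . ;] }  — shift
  I11: { [C → . (], [C → . ; L (], [L → , A . C] }  — shift
  I12: { [A → . ; ;], [A → . a ( a], [A → . a A], [A → a . ( a], [A → a . A] }  — shift
  I13: { [A → a ( . a] }  — shift
  I14: { [A → a A .] }  — reduce
  I15: { [A → a ( a .] }  — reduce
  I16: { [L → , A C .] }  — reduce
  I17: { [A → ; ; .] }  — reduce

Every state is either a pure shift/goto state or contains exactly one complete item and nothing to shift — no conflicts. The grammar is LR(0).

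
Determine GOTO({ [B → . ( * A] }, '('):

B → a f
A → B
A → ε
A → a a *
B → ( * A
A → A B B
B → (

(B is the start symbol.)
{ [B → ( . * A] }

GOTO(I, '(') = CLOSURE({ [A → αX.β] : [A → α.Xβ] ∈ I, X = '(' })

Items with dot before '(', with the dot advanced:
  [B → . ( * A] → [B → ( . * A]
Closure adds nothing (no advanced item has the dot before a non-terminal).

GOTO = { [B → ( . * A] }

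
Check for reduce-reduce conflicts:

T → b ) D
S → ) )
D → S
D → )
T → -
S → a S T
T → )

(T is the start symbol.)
No reduce-reduce conflicts

Augment with T' → T and build the canonical LR(0) collection (I0 = CLOSURE({[T' → . T]}), then GOTO on every symbol after a dot until no new states appear). It has 14 states:
  I0: { [T → . )], [T → . -], [T → . b ) D], [T' → . T] }  — shift
  I1: { [T → ) .] }  — reduce
  I2: { [T → - .] }  — reduce
  I3: { [T' → T .] }  — accept
  I4: { [T → b . ) D] }  — shift
  I5: { [D → . )], [D → . S], [S → . ) )], [S → . a S T], [T → b ) . D] }  — shift
  I6: { [D → ) .], [S → ) . )] }  — shift, reduce
  I7: { [T → b ) D .] }  — reduce
  I8: { [D → S .] }  — reduce
  I9: { [S → . ) )], [S → . a S T], [S → a . S T] }  — shift
  I10: { [S → ) . )] }  — shift
  I11: { [S → a S . T], [T → . )], [T → . -], [T → . b ) D] }  — shift
  I12: { [S → a S T .] }  — reduce
  I13: { [S → ) ) .] }  — reduce

No state contains more than one complete item.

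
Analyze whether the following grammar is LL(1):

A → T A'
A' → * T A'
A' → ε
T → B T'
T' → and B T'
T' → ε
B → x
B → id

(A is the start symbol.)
Yes, the grammar is LL(1).

Relevant sets:
  FOLLOW(A') = { $ }
  FOLLOW(T') = { $, '*' }

For A':
  PREDICT(A' → '*' T A') = { '*' }
  PREDICT(A' → ε) = { $ }
For T':
  PREDICT(T' → and B T') = { 'and' }
  PREDICT(T' → ε) = { $, '*' }
For B:
  PREDICT(B → x) = { 'x' }
  PREDICT(B → id) = { 'id' }
A, T have a single production, so nothing to check there.

All predict sets are disjoint. The grammar IS LL(1).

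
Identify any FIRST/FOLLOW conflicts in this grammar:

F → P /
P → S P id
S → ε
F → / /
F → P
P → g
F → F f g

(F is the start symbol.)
Nullable non-terminals: S.
S has a nullable alternative but only one production, so nothing to check.

F, P have no nullable alternative, so no FIRST/FOLLOW check is needed there.

No FIRST/FOLLOW conflicts found.

Answer: No FIRST/FOLLOW conflicts.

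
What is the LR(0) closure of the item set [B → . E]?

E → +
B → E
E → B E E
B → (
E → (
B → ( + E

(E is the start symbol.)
Start with: [B → . E]
  [B → . E] has the dot before E: add [E → . +], [E → . B E E], [E → . (]
  [E → . B E E] has the dot before B: add [B → . (], [B → . ( + E]
No further items can be added.

CLOSURE = { [B → . ( + E], [B → . (], [B → . E], [E → . (], [E → . +], [E → . B E E] }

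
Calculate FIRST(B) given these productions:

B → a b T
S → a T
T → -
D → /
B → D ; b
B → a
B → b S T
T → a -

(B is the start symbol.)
{ '/', 'a', 'b' }

FIRST sets of the other non-terminals involved (by the same procedure, iterated to a fixed point):
  FIRST(D) = { '/' }

From B → a b T:
  - a is a terminal: add 'a' and stop
From B → D ; b:
  - D is a non-terminal: add FIRST(D) \ {ε} = { '/' }
    D is not nullable, so stop
From B → a:
  - a is a terminal: add 'a' and stop
From B → b S T:
  - b is a terminal: add 'b' and stop

Collecting: FIRST(B) = { '/', 'a', 'b' }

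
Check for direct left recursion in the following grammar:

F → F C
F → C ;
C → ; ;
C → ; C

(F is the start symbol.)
F → F C: LEFT RECURSIVE (starts with F)
F → C ;: starts with C
C → ; ;: starts with ';'
C → ; C: starts with ';'

The grammar has direct left recursion on: F.

Answer: Yes, F is left-recursive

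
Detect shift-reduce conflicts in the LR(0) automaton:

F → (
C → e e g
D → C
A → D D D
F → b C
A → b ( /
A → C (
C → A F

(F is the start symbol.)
A shift-reduce conflict occurs when an LR(0) state has both:
  - a complete (reduce) item [A → α .] (dot at the end), and
  - a shift item [B → β . c γ] (dot before a terminal).

Augment with F' → F and build the canonical LR(0) collection (I0 = CLOSURE({[F' → . F]}), then GOTO on every symbol after a dot until no new states appear). It has 18 states:
  I0: { [F → . (], [F → . b C], [F' → . F] }  — shift
  I1: { [F → ( .] }  — reduce
  I2: { [F' → F .] }  — accept
  I3: { [A → . C (], [A → . D D D], [A → . b ( /], [C → . A F], [C → . e e g], [D → . C], [F → b . C] }  — shift
  I4: { [C → A . F], [F → . (], [F → . b C] }  — shift
  I5: { [A → C . (], [D → C .], [F → b C .] }  — shift, 2 reduces
  I6: { [A → . C (], [A → . D D D], [A → . b ( /], [A → D . D D], [C → . A F], [C → . e e g], [D → . C] }  — shift
  I7: { [A → b . ( /] }  — shift
  I8: { [C → e . e g] }  — shift
  I9: { [C → e e . g] }  — shift
  I10: { [C → e e g .] }  — reduce
  I11: { [A → b ( . /] }  — shift
  I12: { [A → b ( / .] }  — reduce
  I13: { [A → C . (], [D → C .] }  — shift, reduce
  I14: { [A → . C (], [A → . D D D], [A → . b ( /], [A → D . D D], [A → D D . D], [C → . A F], [C → . e e g], [D → . C] }  — shift
  I15: { [A → . C (], [A → . D D D], [A → . b ( /], [A → D . D D], [A → D D . D], [A → D D D .], [C → . A F], [C → . e e g], [D → . C] }  — shift, reduce
  I16: { [A → C ( .] }  — reduce
  I17: { [C → A F .] }  — reduce

I5 contains reduce items [D → C .], [F → b C .] and shift item [A → C . (] — shift-reduce conflict.
I13 contains reduce item [D → C .] and shift item [A → C . (] — shift-reduce conflict.
I15 contains reduce item [A → D D D .] and shift items [A → . b ( /], [C → . e e g] — shift-reduce conflict.

Answer: Yes — I5: [D → C .] vs [A → C . (]; I13: [D → C .] vs [A → C . (]; I15: [A → D D D .] vs [A → . b ( /]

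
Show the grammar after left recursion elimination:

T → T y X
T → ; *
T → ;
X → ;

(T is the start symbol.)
T → ; * T'
T → ; T'
T' → y X T'
T' → ε
X → ;

T is directly left-recursive. The standard transformation for
  A → A α₁ | ... | A α_m | β₁ | ... | β_n
is
  A  → β₁ A' | ... | β_n A'
  A' → α₁ A' | ... | α_m A' | ε

T → ; * becomes T → ; * T'
T → ; becomes T → ; T'
T → T y X becomes T' → y X T'
Add T' → ε

Productions for other non-terminals are unchanged:
  X → ;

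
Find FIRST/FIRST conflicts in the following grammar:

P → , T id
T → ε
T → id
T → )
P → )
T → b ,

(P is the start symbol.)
No FIRST/FIRST conflicts.

A FIRST/FIRST conflict occurs when two productions N → α and N → β for the same non-terminal have FIRST(α) ∩ FIRST(β) ≠ ∅ (with ε ∈ FIRST of a nullable right-hand side, so two nullable alternatives also conflict).

Productions for P:
  P → , T id: FIRST = { ',' }
  P → ): FIRST = { ')' }
Productions for T:
  T → ε: FIRST = { ε }
  T → id: FIRST = { 'id' }
  T → ): FIRST = { ')' }
  T → b ,: FIRST = { 'b' }

All alternatives of each non-terminal have pairwise disjoint FIRST sets.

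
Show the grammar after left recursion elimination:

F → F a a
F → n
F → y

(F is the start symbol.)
F is directly left-recursive. The standard transformation for
  A → A α₁ | ... | A α_m | β₁ | ... | β_n
is
  A  → β₁ A' | ... | β_n A'
  A' → α₁ A' | ... | α_m A' | ε

F → n becomes F → n F'
F → y becomes F → y F'
F → F a a becomes F' → a a F'
Add F' → ε

Resulting grammar:
F → n F'
F → y F'
F' → a a F'
F' → ε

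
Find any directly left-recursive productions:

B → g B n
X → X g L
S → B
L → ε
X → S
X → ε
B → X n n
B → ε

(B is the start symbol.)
Yes, X is left-recursive

Direct left recursion occurs when N → N α for some non-terminal N (the right-hand side begins with the left-hand side itself).

B → g B n: starts with g
X → X g L: LEFT RECURSIVE (starts with X)
S → B: starts with B
L → ε: starts with ε
X → S: starts with S
X → ε: starts with ε
B → X n n: starts with X
B → ε: starts with ε

The grammar has direct left recursion on: X.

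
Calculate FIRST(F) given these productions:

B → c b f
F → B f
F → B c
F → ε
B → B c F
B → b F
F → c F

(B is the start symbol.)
FIRST sets of the other non-terminals involved (by the same procedure, iterated to a fixed point):
  FIRST(B) = { 'b', 'c' }

From F → B f:
  - B is a non-terminal: add FIRST(B) \ {ε} = { 'b', 'c' }
    B is not nullable, so stop
From F → B c:
  - B is a non-terminal: add FIRST(B) \ {ε} = { 'b', 'c' }
    B is not nullable, so stop
From F → ε:
  - ε-production, so ε ∈ FIRST(F)
From F → c F:
  - c is a terminal: add 'c' and stop

Collecting: FIRST(F) = { 'b', 'c', ε }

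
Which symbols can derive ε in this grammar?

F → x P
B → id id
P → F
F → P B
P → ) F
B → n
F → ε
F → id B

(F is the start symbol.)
A non-terminal is nullable if it can derive ε (the empty string): either it has an ε-production, or it has a production whose right-hand side consists entirely of nullable non-terminals.

ε-productions: F → ε
So F is immediately nullable.
P → F: every symbol on the right is nullable, so P is nullable too.
No further non-terminal can be added: every production for the remaining non-terminals contains a terminal or a non-nullable non-terminal.
Nullable = { 'F', 'P' }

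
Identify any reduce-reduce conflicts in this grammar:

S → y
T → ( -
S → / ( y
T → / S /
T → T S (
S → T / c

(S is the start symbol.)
A reduce-reduce conflict occurs when an LR(0) state has two complete items [A → α .] and [B → β .] — both call for a reduction, and with no lookahead the parser cannot choose between them.

Augment with S' → S and build the canonical LR(0) collection (I0 = CLOSURE({[S' → . S]}), then GOTO on every symbol after a dot until no new states appear). It has 15 states:
  I0: { [S → . / ( y], [S → . T / c], [S → . y], [S' → . S], [T → . ( -], [T → . / S /], [T → . T S (] }  — shift
  I1: { [T → ( . -] }  — shift
  I2: { [S → . / ( y], [S → . T / c], [S → . y], [S → / . ( y], [T → . ( -], [T → . / S /], [T → . T S (], [T → / . S /] }  — shift
  I3: { [S' → S .] }  — accept
  I4: { [S → . / ( y], [S → . T / c], [S → . y], [S → T . / c], [T → . ( -], [T → . / S /], [T → . T S (], [T → T . S (] }  — shift
  I5: { [S → y .] }  — reduce
  I6: { [S → . / ( y], [S → . T / c], [S → . y], [S → / . ( y], [S → T / . c], [T → . ( -], [T → . / S /], [T → . T S (], [T → / . S /] }  — shift
  I7: { [T → T S . (] }  — shift
  I8: { [T → T S ( .] }  — reduce
  I9: { [S → / ( . y], [T → ( . -] }  — shift
  I10: { [T → / S . /] }  — shift
  I11: { [S → T / c .] }  — reduce
  I12: { [T → / S / .] }  — reduce
  I13: { [T → ( - .] }  — reduce
  I14: { [S → / ( y .] }  — reduce

No state contains more than one complete item.

Answer: No reduce-reduce conflicts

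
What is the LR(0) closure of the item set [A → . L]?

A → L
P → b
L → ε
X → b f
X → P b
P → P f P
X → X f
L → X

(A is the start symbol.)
{ [A → . L], [L → . X], [L → .], [P → . P f P], [P → . b], [X → . P b], [X → . X f], [X → . b f] }

To compute CLOSURE, for each item [A → α.Bβ] where B is a non-terminal, add [B → .γ] for all productions B → γ; repeat for the newly added items until nothing changes.

Start with: [A → . L]
  [A → . L] has the dot before L: add [L → .], [L → . X]
  [L → . X] has the dot before X: add [X → . b f], [X → . P b], [X → . X f]
  [X → . P b] has the dot before P: add [P → . b], [P → . P f P]
No further items can be added.

CLOSURE = { [A → . L], [L → . X], [L → .], [P → . P f P], [P → . b], [X → . P b], [X → . X f], [X → . b f] }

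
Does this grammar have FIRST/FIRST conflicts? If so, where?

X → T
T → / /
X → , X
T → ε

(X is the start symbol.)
A FIRST/FIRST conflict occurs when two productions N → α and N → β for the same non-terminal have FIRST(α) ∩ FIRST(β) ≠ ∅ (with ε ∈ FIRST of a nullable right-hand side, so two nullable alternatives also conflict).

FIRST sets of the non-terminals at (or reachable through a nullable prefix from) the front of some alternative:
  FIRST(T) = { '/', ε }

Productions for X:
  X → T: FIRST = { '/', ε }
  X → , X: FIRST = { ',' }
Productions for T:
  T → / /: FIRST = { '/' }
  T → ε: FIRST = { ε }

All alternatives of each non-terminal have pairwise disjoint FIRST sets.

Answer: No FIRST/FIRST conflicts.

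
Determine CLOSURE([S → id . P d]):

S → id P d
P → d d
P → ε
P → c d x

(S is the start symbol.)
To compute CLOSURE, for each item [A → α.Bβ] where B is a non-terminal, add [B → .γ] for all productions B → γ; repeat for the newly added items until nothing changes.

Start with: [S → id . P d]
  [S → id . P d] has the dot before P: add [P → . d d], [P → .], [P → . c d x]
No further items can be added.

CLOSURE = { [P → . c d x], [P → . d d], [P → .], [S → id . P d] }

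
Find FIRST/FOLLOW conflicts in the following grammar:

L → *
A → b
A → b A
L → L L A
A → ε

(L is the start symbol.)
Nullable non-terminals: A.

A: nullable alternative(s) A → ε; FOLLOW(A) = { $, '*', 'b' }
  A → b: FIRST \ {ε} = { 'b' } — overlaps FOLLOW(A) on { 'b' }: CONFLICT
  A → b A: FIRST \ {ε} = { 'b' } — overlaps FOLLOW(A) on { 'b' }: CONFLICT
  A → ε: FIRST \ {ε} = { } — this is the only nullable alternative, skip

L has no nullable alternative, so no FIRST/FOLLOW check is needed there.

So the grammar has 2 FIRST/FOLLOW conflicts (marked CONFLICT above).

Answer: Yes. A → b with FOLLOW(A) on { 'b' }; A → b A with FOLLOW(A) on { 'b' }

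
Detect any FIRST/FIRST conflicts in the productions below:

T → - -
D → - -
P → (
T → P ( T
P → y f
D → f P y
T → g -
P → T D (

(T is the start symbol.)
Yes. T → '-' '-' / T → P '(' T on { '-' }; T → P '(' T / T → g '-' on { 'g' }; P → '(' / P → T D '(' on { '(' }; P → y f / P → T D '(' on { 'y' }

FIRST sets of the non-terminals at (or reachable through a nullable prefix from) the front of some alternative:
  FIRST(P) = { '(', '-', 'g', 'y' }
  FIRST(T) = { '(', '-', 'g', 'y' }

Productions for T:
  T → - -: FIRST = { '-' }
  T → P ( T: FIRST = { '(', '-', 'g', 'y' }
  T → g -: FIRST = { 'g' }
Productions for D:
  D → - -: FIRST = { '-' }
  D → f P y: FIRST = { 'f' }
Productions for P:
  P → (: FIRST = { '(' }
  P → y f: FIRST = { 'y' }
  P → T D (: FIRST = { '(', '-', 'g', 'y' }

Conflict for T: T → - - and T → P ( T
  Overlap: { '-' }
Conflict for T: T → P ( T and T → g -
  Overlap: { 'g' }
Conflict for P: P → ( and P → T D (
  Overlap: { '(' }
Conflict for P: P → y f and P → T D (
  Overlap: { 'y' }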